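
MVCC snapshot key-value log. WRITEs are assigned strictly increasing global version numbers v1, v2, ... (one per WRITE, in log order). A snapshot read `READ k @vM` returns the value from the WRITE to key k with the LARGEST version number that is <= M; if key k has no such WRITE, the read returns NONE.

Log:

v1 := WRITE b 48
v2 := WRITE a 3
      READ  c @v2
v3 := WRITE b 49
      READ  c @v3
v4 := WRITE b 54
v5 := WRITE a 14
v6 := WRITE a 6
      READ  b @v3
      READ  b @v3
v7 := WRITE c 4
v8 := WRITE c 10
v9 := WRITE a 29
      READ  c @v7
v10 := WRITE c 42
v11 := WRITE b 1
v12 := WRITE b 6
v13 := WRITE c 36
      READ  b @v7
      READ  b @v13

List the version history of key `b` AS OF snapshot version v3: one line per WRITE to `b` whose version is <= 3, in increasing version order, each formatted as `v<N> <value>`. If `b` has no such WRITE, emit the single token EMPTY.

Answer: v1 48
v3 49

Derivation:
Scan writes for key=b with version <= 3:
  v1 WRITE b 48 -> keep
  v2 WRITE a 3 -> skip
  v3 WRITE b 49 -> keep
  v4 WRITE b 54 -> drop (> snap)
  v5 WRITE a 14 -> skip
  v6 WRITE a 6 -> skip
  v7 WRITE c 4 -> skip
  v8 WRITE c 10 -> skip
  v9 WRITE a 29 -> skip
  v10 WRITE c 42 -> skip
  v11 WRITE b 1 -> drop (> snap)
  v12 WRITE b 6 -> drop (> snap)
  v13 WRITE c 36 -> skip
Collected: [(1, 48), (3, 49)]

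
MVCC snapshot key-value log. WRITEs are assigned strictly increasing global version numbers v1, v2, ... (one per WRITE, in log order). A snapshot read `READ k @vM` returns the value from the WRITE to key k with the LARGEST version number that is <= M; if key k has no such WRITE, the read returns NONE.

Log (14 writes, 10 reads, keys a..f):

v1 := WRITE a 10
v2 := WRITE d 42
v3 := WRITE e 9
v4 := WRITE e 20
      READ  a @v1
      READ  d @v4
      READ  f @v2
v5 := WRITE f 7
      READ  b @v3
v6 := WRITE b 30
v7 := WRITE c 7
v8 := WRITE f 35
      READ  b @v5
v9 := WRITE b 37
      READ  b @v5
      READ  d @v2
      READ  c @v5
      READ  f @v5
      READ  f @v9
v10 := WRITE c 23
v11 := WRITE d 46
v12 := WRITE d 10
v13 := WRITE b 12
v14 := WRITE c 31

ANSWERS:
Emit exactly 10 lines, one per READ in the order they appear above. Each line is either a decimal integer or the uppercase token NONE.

Answer: 10
42
NONE
NONE
NONE
NONE
42
NONE
7
35

Derivation:
v1: WRITE a=10  (a history now [(1, 10)])
v2: WRITE d=42  (d history now [(2, 42)])
v3: WRITE e=9  (e history now [(3, 9)])
v4: WRITE e=20  (e history now [(3, 9), (4, 20)])
READ a @v1: history=[(1, 10)] -> pick v1 -> 10
READ d @v4: history=[(2, 42)] -> pick v2 -> 42
READ f @v2: history=[] -> no version <= 2 -> NONE
v5: WRITE f=7  (f history now [(5, 7)])
READ b @v3: history=[] -> no version <= 3 -> NONE
v6: WRITE b=30  (b history now [(6, 30)])
v7: WRITE c=7  (c history now [(7, 7)])
v8: WRITE f=35  (f history now [(5, 7), (8, 35)])
READ b @v5: history=[(6, 30)] -> no version <= 5 -> NONE
v9: WRITE b=37  (b history now [(6, 30), (9, 37)])
READ b @v5: history=[(6, 30), (9, 37)] -> no version <= 5 -> NONE
READ d @v2: history=[(2, 42)] -> pick v2 -> 42
READ c @v5: history=[(7, 7)] -> no version <= 5 -> NONE
READ f @v5: history=[(5, 7), (8, 35)] -> pick v5 -> 7
READ f @v9: history=[(5, 7), (8, 35)] -> pick v8 -> 35
v10: WRITE c=23  (c history now [(7, 7), (10, 23)])
v11: WRITE d=46  (d history now [(2, 42), (11, 46)])
v12: WRITE d=10  (d history now [(2, 42), (11, 46), (12, 10)])
v13: WRITE b=12  (b history now [(6, 30), (9, 37), (13, 12)])
v14: WRITE c=31  (c history now [(7, 7), (10, 23), (14, 31)])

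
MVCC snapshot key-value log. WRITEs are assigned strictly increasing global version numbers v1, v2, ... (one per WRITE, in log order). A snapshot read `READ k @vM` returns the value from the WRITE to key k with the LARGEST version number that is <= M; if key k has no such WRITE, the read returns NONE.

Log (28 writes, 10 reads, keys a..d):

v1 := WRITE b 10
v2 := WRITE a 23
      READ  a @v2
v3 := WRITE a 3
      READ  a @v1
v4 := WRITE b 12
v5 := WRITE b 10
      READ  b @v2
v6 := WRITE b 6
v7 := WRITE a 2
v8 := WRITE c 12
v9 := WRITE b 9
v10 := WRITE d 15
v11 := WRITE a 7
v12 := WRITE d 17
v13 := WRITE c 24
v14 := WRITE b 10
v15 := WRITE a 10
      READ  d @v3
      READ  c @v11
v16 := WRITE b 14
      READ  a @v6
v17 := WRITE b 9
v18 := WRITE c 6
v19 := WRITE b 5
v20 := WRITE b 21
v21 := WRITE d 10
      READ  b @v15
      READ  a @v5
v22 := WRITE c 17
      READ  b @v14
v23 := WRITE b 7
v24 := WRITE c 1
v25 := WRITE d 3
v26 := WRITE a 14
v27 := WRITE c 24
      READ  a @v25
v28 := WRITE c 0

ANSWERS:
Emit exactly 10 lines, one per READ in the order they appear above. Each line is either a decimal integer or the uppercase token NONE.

v1: WRITE b=10  (b history now [(1, 10)])
v2: WRITE a=23  (a history now [(2, 23)])
READ a @v2: history=[(2, 23)] -> pick v2 -> 23
v3: WRITE a=3  (a history now [(2, 23), (3, 3)])
READ a @v1: history=[(2, 23), (3, 3)] -> no version <= 1 -> NONE
v4: WRITE b=12  (b history now [(1, 10), (4, 12)])
v5: WRITE b=10  (b history now [(1, 10), (4, 12), (5, 10)])
READ b @v2: history=[(1, 10), (4, 12), (5, 10)] -> pick v1 -> 10
v6: WRITE b=6  (b history now [(1, 10), (4, 12), (5, 10), (6, 6)])
v7: WRITE a=2  (a history now [(2, 23), (3, 3), (7, 2)])
v8: WRITE c=12  (c history now [(8, 12)])
v9: WRITE b=9  (b history now [(1, 10), (4, 12), (5, 10), (6, 6), (9, 9)])
v10: WRITE d=15  (d history now [(10, 15)])
v11: WRITE a=7  (a history now [(2, 23), (3, 3), (7, 2), (11, 7)])
v12: WRITE d=17  (d history now [(10, 15), (12, 17)])
v13: WRITE c=24  (c history now [(8, 12), (13, 24)])
v14: WRITE b=10  (b history now [(1, 10), (4, 12), (5, 10), (6, 6), (9, 9), (14, 10)])
v15: WRITE a=10  (a history now [(2, 23), (3, 3), (7, 2), (11, 7), (15, 10)])
READ d @v3: history=[(10, 15), (12, 17)] -> no version <= 3 -> NONE
READ c @v11: history=[(8, 12), (13, 24)] -> pick v8 -> 12
v16: WRITE b=14  (b history now [(1, 10), (4, 12), (5, 10), (6, 6), (9, 9), (14, 10), (16, 14)])
READ a @v6: history=[(2, 23), (3, 3), (7, 2), (11, 7), (15, 10)] -> pick v3 -> 3
v17: WRITE b=9  (b history now [(1, 10), (4, 12), (5, 10), (6, 6), (9, 9), (14, 10), (16, 14), (17, 9)])
v18: WRITE c=6  (c history now [(8, 12), (13, 24), (18, 6)])
v19: WRITE b=5  (b history now [(1, 10), (4, 12), (5, 10), (6, 6), (9, 9), (14, 10), (16, 14), (17, 9), (19, 5)])
v20: WRITE b=21  (b history now [(1, 10), (4, 12), (5, 10), (6, 6), (9, 9), (14, 10), (16, 14), (17, 9), (19, 5), (20, 21)])
v21: WRITE d=10  (d history now [(10, 15), (12, 17), (21, 10)])
READ b @v15: history=[(1, 10), (4, 12), (5, 10), (6, 6), (9, 9), (14, 10), (16, 14), (17, 9), (19, 5), (20, 21)] -> pick v14 -> 10
READ a @v5: history=[(2, 23), (3, 3), (7, 2), (11, 7), (15, 10)] -> pick v3 -> 3
v22: WRITE c=17  (c history now [(8, 12), (13, 24), (18, 6), (22, 17)])
READ b @v14: history=[(1, 10), (4, 12), (5, 10), (6, 6), (9, 9), (14, 10), (16, 14), (17, 9), (19, 5), (20, 21)] -> pick v14 -> 10
v23: WRITE b=7  (b history now [(1, 10), (4, 12), (5, 10), (6, 6), (9, 9), (14, 10), (16, 14), (17, 9), (19, 5), (20, 21), (23, 7)])
v24: WRITE c=1  (c history now [(8, 12), (13, 24), (18, 6), (22, 17), (24, 1)])
v25: WRITE d=3  (d history now [(10, 15), (12, 17), (21, 10), (25, 3)])
v26: WRITE a=14  (a history now [(2, 23), (3, 3), (7, 2), (11, 7), (15, 10), (26, 14)])
v27: WRITE c=24  (c history now [(8, 12), (13, 24), (18, 6), (22, 17), (24, 1), (27, 24)])
READ a @v25: history=[(2, 23), (3, 3), (7, 2), (11, 7), (15, 10), (26, 14)] -> pick v15 -> 10
v28: WRITE c=0  (c history now [(8, 12), (13, 24), (18, 6), (22, 17), (24, 1), (27, 24), (28, 0)])

Answer: 23
NONE
10
NONE
12
3
10
3
10
10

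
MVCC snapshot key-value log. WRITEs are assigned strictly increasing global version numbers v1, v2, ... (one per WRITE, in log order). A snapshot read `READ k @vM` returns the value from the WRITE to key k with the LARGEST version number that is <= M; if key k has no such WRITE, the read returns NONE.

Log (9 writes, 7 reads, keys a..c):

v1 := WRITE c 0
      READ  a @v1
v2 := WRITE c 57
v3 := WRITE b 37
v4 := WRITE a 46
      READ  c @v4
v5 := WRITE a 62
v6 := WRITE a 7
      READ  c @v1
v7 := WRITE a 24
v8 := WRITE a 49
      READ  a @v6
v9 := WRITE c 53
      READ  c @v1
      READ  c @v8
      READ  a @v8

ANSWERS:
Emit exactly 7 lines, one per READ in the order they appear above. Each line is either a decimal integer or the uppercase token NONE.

Answer: NONE
57
0
7
0
57
49

Derivation:
v1: WRITE c=0  (c history now [(1, 0)])
READ a @v1: history=[] -> no version <= 1 -> NONE
v2: WRITE c=57  (c history now [(1, 0), (2, 57)])
v3: WRITE b=37  (b history now [(3, 37)])
v4: WRITE a=46  (a history now [(4, 46)])
READ c @v4: history=[(1, 0), (2, 57)] -> pick v2 -> 57
v5: WRITE a=62  (a history now [(4, 46), (5, 62)])
v6: WRITE a=7  (a history now [(4, 46), (5, 62), (6, 7)])
READ c @v1: history=[(1, 0), (2, 57)] -> pick v1 -> 0
v7: WRITE a=24  (a history now [(4, 46), (5, 62), (6, 7), (7, 24)])
v8: WRITE a=49  (a history now [(4, 46), (5, 62), (6, 7), (7, 24), (8, 49)])
READ a @v6: history=[(4, 46), (5, 62), (6, 7), (7, 24), (8, 49)] -> pick v6 -> 7
v9: WRITE c=53  (c history now [(1, 0), (2, 57), (9, 53)])
READ c @v1: history=[(1, 0), (2, 57), (9, 53)] -> pick v1 -> 0
READ c @v8: history=[(1, 0), (2, 57), (9, 53)] -> pick v2 -> 57
READ a @v8: history=[(4, 46), (5, 62), (6, 7), (7, 24), (8, 49)] -> pick v8 -> 49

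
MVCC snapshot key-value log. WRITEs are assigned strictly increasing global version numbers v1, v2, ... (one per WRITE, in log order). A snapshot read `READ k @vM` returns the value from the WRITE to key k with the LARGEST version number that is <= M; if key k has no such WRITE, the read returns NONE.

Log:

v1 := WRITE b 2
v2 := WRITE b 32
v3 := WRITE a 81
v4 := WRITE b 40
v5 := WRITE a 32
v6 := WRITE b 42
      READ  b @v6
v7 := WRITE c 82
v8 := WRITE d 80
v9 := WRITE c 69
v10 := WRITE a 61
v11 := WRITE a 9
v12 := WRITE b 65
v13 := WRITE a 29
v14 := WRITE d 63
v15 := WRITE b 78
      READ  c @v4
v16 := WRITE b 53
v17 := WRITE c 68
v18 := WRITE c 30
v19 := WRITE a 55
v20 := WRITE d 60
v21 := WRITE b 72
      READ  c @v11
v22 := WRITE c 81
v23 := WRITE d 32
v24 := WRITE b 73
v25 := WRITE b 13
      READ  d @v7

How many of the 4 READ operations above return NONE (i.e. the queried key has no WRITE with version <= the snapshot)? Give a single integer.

v1: WRITE b=2  (b history now [(1, 2)])
v2: WRITE b=32  (b history now [(1, 2), (2, 32)])
v3: WRITE a=81  (a history now [(3, 81)])
v4: WRITE b=40  (b history now [(1, 2), (2, 32), (4, 40)])
v5: WRITE a=32  (a history now [(3, 81), (5, 32)])
v6: WRITE b=42  (b history now [(1, 2), (2, 32), (4, 40), (6, 42)])
READ b @v6: history=[(1, 2), (2, 32), (4, 40), (6, 42)] -> pick v6 -> 42
v7: WRITE c=82  (c history now [(7, 82)])
v8: WRITE d=80  (d history now [(8, 80)])
v9: WRITE c=69  (c history now [(7, 82), (9, 69)])
v10: WRITE a=61  (a history now [(3, 81), (5, 32), (10, 61)])
v11: WRITE a=9  (a history now [(3, 81), (5, 32), (10, 61), (11, 9)])
v12: WRITE b=65  (b history now [(1, 2), (2, 32), (4, 40), (6, 42), (12, 65)])
v13: WRITE a=29  (a history now [(3, 81), (5, 32), (10, 61), (11, 9), (13, 29)])
v14: WRITE d=63  (d history now [(8, 80), (14, 63)])
v15: WRITE b=78  (b history now [(1, 2), (2, 32), (4, 40), (6, 42), (12, 65), (15, 78)])
READ c @v4: history=[(7, 82), (9, 69)] -> no version <= 4 -> NONE
v16: WRITE b=53  (b history now [(1, 2), (2, 32), (4, 40), (6, 42), (12, 65), (15, 78), (16, 53)])
v17: WRITE c=68  (c history now [(7, 82), (9, 69), (17, 68)])
v18: WRITE c=30  (c history now [(7, 82), (9, 69), (17, 68), (18, 30)])
v19: WRITE a=55  (a history now [(3, 81), (5, 32), (10, 61), (11, 9), (13, 29), (19, 55)])
v20: WRITE d=60  (d history now [(8, 80), (14, 63), (20, 60)])
v21: WRITE b=72  (b history now [(1, 2), (2, 32), (4, 40), (6, 42), (12, 65), (15, 78), (16, 53), (21, 72)])
READ c @v11: history=[(7, 82), (9, 69), (17, 68), (18, 30)] -> pick v9 -> 69
v22: WRITE c=81  (c history now [(7, 82), (9, 69), (17, 68), (18, 30), (22, 81)])
v23: WRITE d=32  (d history now [(8, 80), (14, 63), (20, 60), (23, 32)])
v24: WRITE b=73  (b history now [(1, 2), (2, 32), (4, 40), (6, 42), (12, 65), (15, 78), (16, 53), (21, 72), (24, 73)])
v25: WRITE b=13  (b history now [(1, 2), (2, 32), (4, 40), (6, 42), (12, 65), (15, 78), (16, 53), (21, 72), (24, 73), (25, 13)])
READ d @v7: history=[(8, 80), (14, 63), (20, 60), (23, 32)] -> no version <= 7 -> NONE
Read results in order: ['42', 'NONE', '69', 'NONE']
NONE count = 2

Answer: 2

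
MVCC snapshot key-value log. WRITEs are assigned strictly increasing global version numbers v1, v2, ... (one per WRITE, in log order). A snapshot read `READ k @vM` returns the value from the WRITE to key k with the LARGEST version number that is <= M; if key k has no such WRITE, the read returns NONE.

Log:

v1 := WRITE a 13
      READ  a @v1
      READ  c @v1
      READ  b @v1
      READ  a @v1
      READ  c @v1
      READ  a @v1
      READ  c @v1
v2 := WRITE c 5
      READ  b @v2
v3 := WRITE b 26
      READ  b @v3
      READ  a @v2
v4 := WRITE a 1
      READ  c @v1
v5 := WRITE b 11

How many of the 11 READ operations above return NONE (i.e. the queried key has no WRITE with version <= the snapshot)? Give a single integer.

Answer: 6

Derivation:
v1: WRITE a=13  (a history now [(1, 13)])
READ a @v1: history=[(1, 13)] -> pick v1 -> 13
READ c @v1: history=[] -> no version <= 1 -> NONE
READ b @v1: history=[] -> no version <= 1 -> NONE
READ a @v1: history=[(1, 13)] -> pick v1 -> 13
READ c @v1: history=[] -> no version <= 1 -> NONE
READ a @v1: history=[(1, 13)] -> pick v1 -> 13
READ c @v1: history=[] -> no version <= 1 -> NONE
v2: WRITE c=5  (c history now [(2, 5)])
READ b @v2: history=[] -> no version <= 2 -> NONE
v3: WRITE b=26  (b history now [(3, 26)])
READ b @v3: history=[(3, 26)] -> pick v3 -> 26
READ a @v2: history=[(1, 13)] -> pick v1 -> 13
v4: WRITE a=1  (a history now [(1, 13), (4, 1)])
READ c @v1: history=[(2, 5)] -> no version <= 1 -> NONE
v5: WRITE b=11  (b history now [(3, 26), (5, 11)])
Read results in order: ['13', 'NONE', 'NONE', '13', 'NONE', '13', 'NONE', 'NONE', '26', '13', 'NONE']
NONE count = 6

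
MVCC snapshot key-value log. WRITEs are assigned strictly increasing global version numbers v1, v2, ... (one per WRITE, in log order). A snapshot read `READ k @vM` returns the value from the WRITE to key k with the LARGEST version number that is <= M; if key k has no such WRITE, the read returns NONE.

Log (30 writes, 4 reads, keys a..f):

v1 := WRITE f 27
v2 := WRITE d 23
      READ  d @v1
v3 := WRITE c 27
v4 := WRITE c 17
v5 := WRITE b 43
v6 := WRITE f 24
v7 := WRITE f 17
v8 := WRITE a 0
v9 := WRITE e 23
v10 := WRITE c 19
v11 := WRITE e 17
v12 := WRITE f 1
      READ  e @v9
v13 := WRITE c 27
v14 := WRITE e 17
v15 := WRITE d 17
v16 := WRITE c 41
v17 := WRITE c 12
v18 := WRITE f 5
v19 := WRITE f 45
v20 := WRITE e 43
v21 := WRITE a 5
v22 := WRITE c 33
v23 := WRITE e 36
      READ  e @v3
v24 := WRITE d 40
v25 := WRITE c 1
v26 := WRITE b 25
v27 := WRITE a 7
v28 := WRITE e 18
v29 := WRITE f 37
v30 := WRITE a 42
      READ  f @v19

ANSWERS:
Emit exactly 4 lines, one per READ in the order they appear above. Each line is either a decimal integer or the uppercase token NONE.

Answer: NONE
23
NONE
45

Derivation:
v1: WRITE f=27  (f history now [(1, 27)])
v2: WRITE d=23  (d history now [(2, 23)])
READ d @v1: history=[(2, 23)] -> no version <= 1 -> NONE
v3: WRITE c=27  (c history now [(3, 27)])
v4: WRITE c=17  (c history now [(3, 27), (4, 17)])
v5: WRITE b=43  (b history now [(5, 43)])
v6: WRITE f=24  (f history now [(1, 27), (6, 24)])
v7: WRITE f=17  (f history now [(1, 27), (6, 24), (7, 17)])
v8: WRITE a=0  (a history now [(8, 0)])
v9: WRITE e=23  (e history now [(9, 23)])
v10: WRITE c=19  (c history now [(3, 27), (4, 17), (10, 19)])
v11: WRITE e=17  (e history now [(9, 23), (11, 17)])
v12: WRITE f=1  (f history now [(1, 27), (6, 24), (7, 17), (12, 1)])
READ e @v9: history=[(9, 23), (11, 17)] -> pick v9 -> 23
v13: WRITE c=27  (c history now [(3, 27), (4, 17), (10, 19), (13, 27)])
v14: WRITE e=17  (e history now [(9, 23), (11, 17), (14, 17)])
v15: WRITE d=17  (d history now [(2, 23), (15, 17)])
v16: WRITE c=41  (c history now [(3, 27), (4, 17), (10, 19), (13, 27), (16, 41)])
v17: WRITE c=12  (c history now [(3, 27), (4, 17), (10, 19), (13, 27), (16, 41), (17, 12)])
v18: WRITE f=5  (f history now [(1, 27), (6, 24), (7, 17), (12, 1), (18, 5)])
v19: WRITE f=45  (f history now [(1, 27), (6, 24), (7, 17), (12, 1), (18, 5), (19, 45)])
v20: WRITE e=43  (e history now [(9, 23), (11, 17), (14, 17), (20, 43)])
v21: WRITE a=5  (a history now [(8, 0), (21, 5)])
v22: WRITE c=33  (c history now [(3, 27), (4, 17), (10, 19), (13, 27), (16, 41), (17, 12), (22, 33)])
v23: WRITE e=36  (e history now [(9, 23), (11, 17), (14, 17), (20, 43), (23, 36)])
READ e @v3: history=[(9, 23), (11, 17), (14, 17), (20, 43), (23, 36)] -> no version <= 3 -> NONE
v24: WRITE d=40  (d history now [(2, 23), (15, 17), (24, 40)])
v25: WRITE c=1  (c history now [(3, 27), (4, 17), (10, 19), (13, 27), (16, 41), (17, 12), (22, 33), (25, 1)])
v26: WRITE b=25  (b history now [(5, 43), (26, 25)])
v27: WRITE a=7  (a history now [(8, 0), (21, 5), (27, 7)])
v28: WRITE e=18  (e history now [(9, 23), (11, 17), (14, 17), (20, 43), (23, 36), (28, 18)])
v29: WRITE f=37  (f history now [(1, 27), (6, 24), (7, 17), (12, 1), (18, 5), (19, 45), (29, 37)])
v30: WRITE a=42  (a history now [(8, 0), (21, 5), (27, 7), (30, 42)])
READ f @v19: history=[(1, 27), (6, 24), (7, 17), (12, 1), (18, 5), (19, 45), (29, 37)] -> pick v19 -> 45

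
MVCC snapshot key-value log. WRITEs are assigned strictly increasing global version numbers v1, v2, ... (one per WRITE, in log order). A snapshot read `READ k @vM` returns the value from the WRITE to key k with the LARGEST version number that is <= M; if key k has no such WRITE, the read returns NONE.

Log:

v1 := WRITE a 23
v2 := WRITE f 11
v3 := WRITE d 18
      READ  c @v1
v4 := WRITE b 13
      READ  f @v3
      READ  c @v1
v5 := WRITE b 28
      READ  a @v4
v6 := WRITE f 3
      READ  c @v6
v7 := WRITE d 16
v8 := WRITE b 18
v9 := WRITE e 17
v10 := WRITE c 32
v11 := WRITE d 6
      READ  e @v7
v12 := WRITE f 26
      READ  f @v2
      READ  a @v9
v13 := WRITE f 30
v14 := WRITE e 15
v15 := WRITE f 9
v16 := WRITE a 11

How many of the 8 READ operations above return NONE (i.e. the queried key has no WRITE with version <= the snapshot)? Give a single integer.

Answer: 4

Derivation:
v1: WRITE a=23  (a history now [(1, 23)])
v2: WRITE f=11  (f history now [(2, 11)])
v3: WRITE d=18  (d history now [(3, 18)])
READ c @v1: history=[] -> no version <= 1 -> NONE
v4: WRITE b=13  (b history now [(4, 13)])
READ f @v3: history=[(2, 11)] -> pick v2 -> 11
READ c @v1: history=[] -> no version <= 1 -> NONE
v5: WRITE b=28  (b history now [(4, 13), (5, 28)])
READ a @v4: history=[(1, 23)] -> pick v1 -> 23
v6: WRITE f=3  (f history now [(2, 11), (6, 3)])
READ c @v6: history=[] -> no version <= 6 -> NONE
v7: WRITE d=16  (d history now [(3, 18), (7, 16)])
v8: WRITE b=18  (b history now [(4, 13), (5, 28), (8, 18)])
v9: WRITE e=17  (e history now [(9, 17)])
v10: WRITE c=32  (c history now [(10, 32)])
v11: WRITE d=6  (d history now [(3, 18), (7, 16), (11, 6)])
READ e @v7: history=[(9, 17)] -> no version <= 7 -> NONE
v12: WRITE f=26  (f history now [(2, 11), (6, 3), (12, 26)])
READ f @v2: history=[(2, 11), (6, 3), (12, 26)] -> pick v2 -> 11
READ a @v9: history=[(1, 23)] -> pick v1 -> 23
v13: WRITE f=30  (f history now [(2, 11), (6, 3), (12, 26), (13, 30)])
v14: WRITE e=15  (e history now [(9, 17), (14, 15)])
v15: WRITE f=9  (f history now [(2, 11), (6, 3), (12, 26), (13, 30), (15, 9)])
v16: WRITE a=11  (a history now [(1, 23), (16, 11)])
Read results in order: ['NONE', '11', 'NONE', '23', 'NONE', 'NONE', '11', '23']
NONE count = 4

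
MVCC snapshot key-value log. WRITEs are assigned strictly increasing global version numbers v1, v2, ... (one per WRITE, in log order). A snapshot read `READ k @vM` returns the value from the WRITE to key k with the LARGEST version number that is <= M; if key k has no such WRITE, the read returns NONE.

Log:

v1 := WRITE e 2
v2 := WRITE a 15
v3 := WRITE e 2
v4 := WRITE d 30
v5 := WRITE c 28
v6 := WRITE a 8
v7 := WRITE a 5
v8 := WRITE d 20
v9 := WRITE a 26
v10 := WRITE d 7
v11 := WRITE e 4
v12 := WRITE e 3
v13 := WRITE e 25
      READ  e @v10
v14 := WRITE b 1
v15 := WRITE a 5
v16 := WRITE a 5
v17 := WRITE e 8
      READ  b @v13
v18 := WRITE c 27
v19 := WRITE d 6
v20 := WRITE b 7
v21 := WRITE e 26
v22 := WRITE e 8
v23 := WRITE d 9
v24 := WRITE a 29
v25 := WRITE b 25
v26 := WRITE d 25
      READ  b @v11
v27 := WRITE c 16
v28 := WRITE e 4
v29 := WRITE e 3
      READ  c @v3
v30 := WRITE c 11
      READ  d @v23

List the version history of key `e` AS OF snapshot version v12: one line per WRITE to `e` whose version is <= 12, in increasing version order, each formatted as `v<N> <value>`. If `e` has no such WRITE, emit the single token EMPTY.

Scan writes for key=e with version <= 12:
  v1 WRITE e 2 -> keep
  v2 WRITE a 15 -> skip
  v3 WRITE e 2 -> keep
  v4 WRITE d 30 -> skip
  v5 WRITE c 28 -> skip
  v6 WRITE a 8 -> skip
  v7 WRITE a 5 -> skip
  v8 WRITE d 20 -> skip
  v9 WRITE a 26 -> skip
  v10 WRITE d 7 -> skip
  v11 WRITE e 4 -> keep
  v12 WRITE e 3 -> keep
  v13 WRITE e 25 -> drop (> snap)
  v14 WRITE b 1 -> skip
  v15 WRITE a 5 -> skip
  v16 WRITE a 5 -> skip
  v17 WRITE e 8 -> drop (> snap)
  v18 WRITE c 27 -> skip
  v19 WRITE d 6 -> skip
  v20 WRITE b 7 -> skip
  v21 WRITE e 26 -> drop (> snap)
  v22 WRITE e 8 -> drop (> snap)
  v23 WRITE d 9 -> skip
  v24 WRITE a 29 -> skip
  v25 WRITE b 25 -> skip
  v26 WRITE d 25 -> skip
  v27 WRITE c 16 -> skip
  v28 WRITE e 4 -> drop (> snap)
  v29 WRITE e 3 -> drop (> snap)
  v30 WRITE c 11 -> skip
Collected: [(1, 2), (3, 2), (11, 4), (12, 3)]

Answer: v1 2
v3 2
v11 4
v12 3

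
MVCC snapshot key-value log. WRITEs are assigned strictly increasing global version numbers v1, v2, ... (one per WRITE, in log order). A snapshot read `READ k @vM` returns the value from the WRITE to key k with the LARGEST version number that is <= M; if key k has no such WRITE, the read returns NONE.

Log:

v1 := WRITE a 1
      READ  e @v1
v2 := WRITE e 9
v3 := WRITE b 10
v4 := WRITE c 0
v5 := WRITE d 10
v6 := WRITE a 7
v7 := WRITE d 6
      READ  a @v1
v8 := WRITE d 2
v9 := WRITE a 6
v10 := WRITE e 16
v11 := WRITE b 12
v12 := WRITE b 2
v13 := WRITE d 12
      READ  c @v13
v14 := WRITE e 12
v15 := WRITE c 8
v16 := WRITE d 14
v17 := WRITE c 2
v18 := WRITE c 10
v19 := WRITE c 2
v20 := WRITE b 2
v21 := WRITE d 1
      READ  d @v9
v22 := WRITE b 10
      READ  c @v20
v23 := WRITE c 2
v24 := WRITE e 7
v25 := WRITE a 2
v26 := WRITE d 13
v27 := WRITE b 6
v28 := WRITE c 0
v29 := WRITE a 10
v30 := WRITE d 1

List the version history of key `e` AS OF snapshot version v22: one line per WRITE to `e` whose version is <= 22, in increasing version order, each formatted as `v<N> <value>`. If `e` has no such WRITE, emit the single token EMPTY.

Scan writes for key=e with version <= 22:
  v1 WRITE a 1 -> skip
  v2 WRITE e 9 -> keep
  v3 WRITE b 10 -> skip
  v4 WRITE c 0 -> skip
  v5 WRITE d 10 -> skip
  v6 WRITE a 7 -> skip
  v7 WRITE d 6 -> skip
  v8 WRITE d 2 -> skip
  v9 WRITE a 6 -> skip
  v10 WRITE e 16 -> keep
  v11 WRITE b 12 -> skip
  v12 WRITE b 2 -> skip
  v13 WRITE d 12 -> skip
  v14 WRITE e 12 -> keep
  v15 WRITE c 8 -> skip
  v16 WRITE d 14 -> skip
  v17 WRITE c 2 -> skip
  v18 WRITE c 10 -> skip
  v19 WRITE c 2 -> skip
  v20 WRITE b 2 -> skip
  v21 WRITE d 1 -> skip
  v22 WRITE b 10 -> skip
  v23 WRITE c 2 -> skip
  v24 WRITE e 7 -> drop (> snap)
  v25 WRITE a 2 -> skip
  v26 WRITE d 13 -> skip
  v27 WRITE b 6 -> skip
  v28 WRITE c 0 -> skip
  v29 WRITE a 10 -> skip
  v30 WRITE d 1 -> skip
Collected: [(2, 9), (10, 16), (14, 12)]

Answer: v2 9
v10 16
v14 12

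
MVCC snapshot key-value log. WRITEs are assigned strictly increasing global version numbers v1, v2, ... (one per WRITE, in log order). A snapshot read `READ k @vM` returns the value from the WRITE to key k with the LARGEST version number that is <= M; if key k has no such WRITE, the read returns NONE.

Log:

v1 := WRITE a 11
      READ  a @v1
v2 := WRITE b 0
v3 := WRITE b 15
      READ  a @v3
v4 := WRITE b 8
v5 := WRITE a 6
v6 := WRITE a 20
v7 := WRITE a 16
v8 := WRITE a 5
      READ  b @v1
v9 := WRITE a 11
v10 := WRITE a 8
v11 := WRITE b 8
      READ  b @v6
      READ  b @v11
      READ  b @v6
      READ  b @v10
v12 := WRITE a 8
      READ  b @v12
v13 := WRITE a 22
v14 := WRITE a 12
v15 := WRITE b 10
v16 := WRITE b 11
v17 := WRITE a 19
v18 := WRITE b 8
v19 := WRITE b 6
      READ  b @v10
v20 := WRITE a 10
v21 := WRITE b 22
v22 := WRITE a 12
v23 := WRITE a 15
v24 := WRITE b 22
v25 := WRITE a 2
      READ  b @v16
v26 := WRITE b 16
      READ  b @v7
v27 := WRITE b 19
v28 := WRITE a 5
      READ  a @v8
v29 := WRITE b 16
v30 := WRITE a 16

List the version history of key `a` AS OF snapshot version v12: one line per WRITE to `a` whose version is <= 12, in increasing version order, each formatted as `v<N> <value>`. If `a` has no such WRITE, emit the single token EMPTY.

Answer: v1 11
v5 6
v6 20
v7 16
v8 5
v9 11
v10 8
v12 8

Derivation:
Scan writes for key=a with version <= 12:
  v1 WRITE a 11 -> keep
  v2 WRITE b 0 -> skip
  v3 WRITE b 15 -> skip
  v4 WRITE b 8 -> skip
  v5 WRITE a 6 -> keep
  v6 WRITE a 20 -> keep
  v7 WRITE a 16 -> keep
  v8 WRITE a 5 -> keep
  v9 WRITE a 11 -> keep
  v10 WRITE a 8 -> keep
  v11 WRITE b 8 -> skip
  v12 WRITE a 8 -> keep
  v13 WRITE a 22 -> drop (> snap)
  v14 WRITE a 12 -> drop (> snap)
  v15 WRITE b 10 -> skip
  v16 WRITE b 11 -> skip
  v17 WRITE a 19 -> drop (> snap)
  v18 WRITE b 8 -> skip
  v19 WRITE b 6 -> skip
  v20 WRITE a 10 -> drop (> snap)
  v21 WRITE b 22 -> skip
  v22 WRITE a 12 -> drop (> snap)
  v23 WRITE a 15 -> drop (> snap)
  v24 WRITE b 22 -> skip
  v25 WRITE a 2 -> drop (> snap)
  v26 WRITE b 16 -> skip
  v27 WRITE b 19 -> skip
  v28 WRITE a 5 -> drop (> snap)
  v29 WRITE b 16 -> skip
  v30 WRITE a 16 -> drop (> snap)
Collected: [(1, 11), (5, 6), (6, 20), (7, 16), (8, 5), (9, 11), (10, 8), (12, 8)]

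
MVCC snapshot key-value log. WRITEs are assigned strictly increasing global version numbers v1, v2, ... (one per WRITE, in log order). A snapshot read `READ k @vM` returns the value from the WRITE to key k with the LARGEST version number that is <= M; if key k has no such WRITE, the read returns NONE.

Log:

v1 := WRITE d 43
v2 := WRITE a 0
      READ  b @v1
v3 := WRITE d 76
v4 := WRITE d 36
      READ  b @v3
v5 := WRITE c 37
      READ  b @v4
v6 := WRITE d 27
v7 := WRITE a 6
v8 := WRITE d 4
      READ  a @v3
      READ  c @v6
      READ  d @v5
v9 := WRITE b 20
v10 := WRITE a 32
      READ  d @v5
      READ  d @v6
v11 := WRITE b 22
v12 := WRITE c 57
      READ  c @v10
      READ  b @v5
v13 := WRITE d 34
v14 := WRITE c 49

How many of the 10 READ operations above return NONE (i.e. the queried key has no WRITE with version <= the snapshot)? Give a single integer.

Answer: 4

Derivation:
v1: WRITE d=43  (d history now [(1, 43)])
v2: WRITE a=0  (a history now [(2, 0)])
READ b @v1: history=[] -> no version <= 1 -> NONE
v3: WRITE d=76  (d history now [(1, 43), (3, 76)])
v4: WRITE d=36  (d history now [(1, 43), (3, 76), (4, 36)])
READ b @v3: history=[] -> no version <= 3 -> NONE
v5: WRITE c=37  (c history now [(5, 37)])
READ b @v4: history=[] -> no version <= 4 -> NONE
v6: WRITE d=27  (d history now [(1, 43), (3, 76), (4, 36), (6, 27)])
v7: WRITE a=6  (a history now [(2, 0), (7, 6)])
v8: WRITE d=4  (d history now [(1, 43), (3, 76), (4, 36), (6, 27), (8, 4)])
READ a @v3: history=[(2, 0), (7, 6)] -> pick v2 -> 0
READ c @v6: history=[(5, 37)] -> pick v5 -> 37
READ d @v5: history=[(1, 43), (3, 76), (4, 36), (6, 27), (8, 4)] -> pick v4 -> 36
v9: WRITE b=20  (b history now [(9, 20)])
v10: WRITE a=32  (a history now [(2, 0), (7, 6), (10, 32)])
READ d @v5: history=[(1, 43), (3, 76), (4, 36), (6, 27), (8, 4)] -> pick v4 -> 36
READ d @v6: history=[(1, 43), (3, 76), (4, 36), (6, 27), (8, 4)] -> pick v6 -> 27
v11: WRITE b=22  (b history now [(9, 20), (11, 22)])
v12: WRITE c=57  (c history now [(5, 37), (12, 57)])
READ c @v10: history=[(5, 37), (12, 57)] -> pick v5 -> 37
READ b @v5: history=[(9, 20), (11, 22)] -> no version <= 5 -> NONE
v13: WRITE d=34  (d history now [(1, 43), (3, 76), (4, 36), (6, 27), (8, 4), (13, 34)])
v14: WRITE c=49  (c history now [(5, 37), (12, 57), (14, 49)])
Read results in order: ['NONE', 'NONE', 'NONE', '0', '37', '36', '36', '27', '37', 'NONE']
NONE count = 4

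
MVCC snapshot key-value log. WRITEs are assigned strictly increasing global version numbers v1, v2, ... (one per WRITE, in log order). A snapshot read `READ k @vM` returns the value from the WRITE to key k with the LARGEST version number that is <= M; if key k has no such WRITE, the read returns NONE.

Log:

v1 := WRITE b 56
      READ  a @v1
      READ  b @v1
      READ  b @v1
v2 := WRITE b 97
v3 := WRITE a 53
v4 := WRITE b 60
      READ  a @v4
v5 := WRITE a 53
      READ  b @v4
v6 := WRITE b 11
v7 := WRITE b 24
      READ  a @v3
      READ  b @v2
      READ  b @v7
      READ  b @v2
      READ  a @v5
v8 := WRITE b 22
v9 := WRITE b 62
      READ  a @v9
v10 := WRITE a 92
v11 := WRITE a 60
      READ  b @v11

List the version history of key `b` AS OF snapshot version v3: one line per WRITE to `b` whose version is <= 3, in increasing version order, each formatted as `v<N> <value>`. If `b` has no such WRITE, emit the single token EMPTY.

Answer: v1 56
v2 97

Derivation:
Scan writes for key=b with version <= 3:
  v1 WRITE b 56 -> keep
  v2 WRITE b 97 -> keep
  v3 WRITE a 53 -> skip
  v4 WRITE b 60 -> drop (> snap)
  v5 WRITE a 53 -> skip
  v6 WRITE b 11 -> drop (> snap)
  v7 WRITE b 24 -> drop (> snap)
  v8 WRITE b 22 -> drop (> snap)
  v9 WRITE b 62 -> drop (> snap)
  v10 WRITE a 92 -> skip
  v11 WRITE a 60 -> skip
Collected: [(1, 56), (2, 97)]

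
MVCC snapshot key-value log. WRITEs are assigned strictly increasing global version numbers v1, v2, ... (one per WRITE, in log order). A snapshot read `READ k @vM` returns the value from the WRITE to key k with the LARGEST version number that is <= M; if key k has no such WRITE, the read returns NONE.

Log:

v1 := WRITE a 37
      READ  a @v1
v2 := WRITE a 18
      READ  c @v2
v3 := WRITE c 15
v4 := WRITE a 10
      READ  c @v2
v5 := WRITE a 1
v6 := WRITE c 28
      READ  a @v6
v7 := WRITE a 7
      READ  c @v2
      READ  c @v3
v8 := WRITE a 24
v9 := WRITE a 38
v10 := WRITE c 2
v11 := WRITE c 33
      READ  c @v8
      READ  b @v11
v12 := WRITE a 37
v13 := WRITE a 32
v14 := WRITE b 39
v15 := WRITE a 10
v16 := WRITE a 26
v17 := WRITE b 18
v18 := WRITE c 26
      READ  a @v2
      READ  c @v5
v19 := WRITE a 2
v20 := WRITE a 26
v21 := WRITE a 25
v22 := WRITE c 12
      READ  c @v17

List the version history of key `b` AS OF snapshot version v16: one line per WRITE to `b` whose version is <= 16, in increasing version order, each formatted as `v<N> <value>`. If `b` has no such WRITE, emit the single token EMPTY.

Scan writes for key=b with version <= 16:
  v1 WRITE a 37 -> skip
  v2 WRITE a 18 -> skip
  v3 WRITE c 15 -> skip
  v4 WRITE a 10 -> skip
  v5 WRITE a 1 -> skip
  v6 WRITE c 28 -> skip
  v7 WRITE a 7 -> skip
  v8 WRITE a 24 -> skip
  v9 WRITE a 38 -> skip
  v10 WRITE c 2 -> skip
  v11 WRITE c 33 -> skip
  v12 WRITE a 37 -> skip
  v13 WRITE a 32 -> skip
  v14 WRITE b 39 -> keep
  v15 WRITE a 10 -> skip
  v16 WRITE a 26 -> skip
  v17 WRITE b 18 -> drop (> snap)
  v18 WRITE c 26 -> skip
  v19 WRITE a 2 -> skip
  v20 WRITE a 26 -> skip
  v21 WRITE a 25 -> skip
  v22 WRITE c 12 -> skip
Collected: [(14, 39)]

Answer: v14 39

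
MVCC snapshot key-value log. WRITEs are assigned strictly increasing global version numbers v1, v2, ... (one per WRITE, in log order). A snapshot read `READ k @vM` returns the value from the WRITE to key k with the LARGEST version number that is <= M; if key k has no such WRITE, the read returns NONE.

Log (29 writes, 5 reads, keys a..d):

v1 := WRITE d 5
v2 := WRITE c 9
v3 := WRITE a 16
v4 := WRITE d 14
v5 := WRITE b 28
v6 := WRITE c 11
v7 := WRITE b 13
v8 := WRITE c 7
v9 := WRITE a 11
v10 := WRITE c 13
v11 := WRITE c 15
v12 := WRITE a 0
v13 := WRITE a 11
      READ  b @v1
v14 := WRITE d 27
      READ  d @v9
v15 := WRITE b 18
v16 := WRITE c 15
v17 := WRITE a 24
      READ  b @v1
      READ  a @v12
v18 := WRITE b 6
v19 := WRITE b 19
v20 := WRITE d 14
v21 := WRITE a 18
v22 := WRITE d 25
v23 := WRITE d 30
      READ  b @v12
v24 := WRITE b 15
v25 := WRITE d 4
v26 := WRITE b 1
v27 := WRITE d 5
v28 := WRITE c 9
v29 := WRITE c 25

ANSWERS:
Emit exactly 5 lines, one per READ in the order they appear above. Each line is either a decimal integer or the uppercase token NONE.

v1: WRITE d=5  (d history now [(1, 5)])
v2: WRITE c=9  (c history now [(2, 9)])
v3: WRITE a=16  (a history now [(3, 16)])
v4: WRITE d=14  (d history now [(1, 5), (4, 14)])
v5: WRITE b=28  (b history now [(5, 28)])
v6: WRITE c=11  (c history now [(2, 9), (6, 11)])
v7: WRITE b=13  (b history now [(5, 28), (7, 13)])
v8: WRITE c=7  (c history now [(2, 9), (6, 11), (8, 7)])
v9: WRITE a=11  (a history now [(3, 16), (9, 11)])
v10: WRITE c=13  (c history now [(2, 9), (6, 11), (8, 7), (10, 13)])
v11: WRITE c=15  (c history now [(2, 9), (6, 11), (8, 7), (10, 13), (11, 15)])
v12: WRITE a=0  (a history now [(3, 16), (9, 11), (12, 0)])
v13: WRITE a=11  (a history now [(3, 16), (9, 11), (12, 0), (13, 11)])
READ b @v1: history=[(5, 28), (7, 13)] -> no version <= 1 -> NONE
v14: WRITE d=27  (d history now [(1, 5), (4, 14), (14, 27)])
READ d @v9: history=[(1, 5), (4, 14), (14, 27)] -> pick v4 -> 14
v15: WRITE b=18  (b history now [(5, 28), (7, 13), (15, 18)])
v16: WRITE c=15  (c history now [(2, 9), (6, 11), (8, 7), (10, 13), (11, 15), (16, 15)])
v17: WRITE a=24  (a history now [(3, 16), (9, 11), (12, 0), (13, 11), (17, 24)])
READ b @v1: history=[(5, 28), (7, 13), (15, 18)] -> no version <= 1 -> NONE
READ a @v12: history=[(3, 16), (9, 11), (12, 0), (13, 11), (17, 24)] -> pick v12 -> 0
v18: WRITE b=6  (b history now [(5, 28), (7, 13), (15, 18), (18, 6)])
v19: WRITE b=19  (b history now [(5, 28), (7, 13), (15, 18), (18, 6), (19, 19)])
v20: WRITE d=14  (d history now [(1, 5), (4, 14), (14, 27), (20, 14)])
v21: WRITE a=18  (a history now [(3, 16), (9, 11), (12, 0), (13, 11), (17, 24), (21, 18)])
v22: WRITE d=25  (d history now [(1, 5), (4, 14), (14, 27), (20, 14), (22, 25)])
v23: WRITE d=30  (d history now [(1, 5), (4, 14), (14, 27), (20, 14), (22, 25), (23, 30)])
READ b @v12: history=[(5, 28), (7, 13), (15, 18), (18, 6), (19, 19)] -> pick v7 -> 13
v24: WRITE b=15  (b history now [(5, 28), (7, 13), (15, 18), (18, 6), (19, 19), (24, 15)])
v25: WRITE d=4  (d history now [(1, 5), (4, 14), (14, 27), (20, 14), (22, 25), (23, 30), (25, 4)])
v26: WRITE b=1  (b history now [(5, 28), (7, 13), (15, 18), (18, 6), (19, 19), (24, 15), (26, 1)])
v27: WRITE d=5  (d history now [(1, 5), (4, 14), (14, 27), (20, 14), (22, 25), (23, 30), (25, 4), (27, 5)])
v28: WRITE c=9  (c history now [(2, 9), (6, 11), (8, 7), (10, 13), (11, 15), (16, 15), (28, 9)])
v29: WRITE c=25  (c history now [(2, 9), (6, 11), (8, 7), (10, 13), (11, 15), (16, 15), (28, 9), (29, 25)])

Answer: NONE
14
NONE
0
13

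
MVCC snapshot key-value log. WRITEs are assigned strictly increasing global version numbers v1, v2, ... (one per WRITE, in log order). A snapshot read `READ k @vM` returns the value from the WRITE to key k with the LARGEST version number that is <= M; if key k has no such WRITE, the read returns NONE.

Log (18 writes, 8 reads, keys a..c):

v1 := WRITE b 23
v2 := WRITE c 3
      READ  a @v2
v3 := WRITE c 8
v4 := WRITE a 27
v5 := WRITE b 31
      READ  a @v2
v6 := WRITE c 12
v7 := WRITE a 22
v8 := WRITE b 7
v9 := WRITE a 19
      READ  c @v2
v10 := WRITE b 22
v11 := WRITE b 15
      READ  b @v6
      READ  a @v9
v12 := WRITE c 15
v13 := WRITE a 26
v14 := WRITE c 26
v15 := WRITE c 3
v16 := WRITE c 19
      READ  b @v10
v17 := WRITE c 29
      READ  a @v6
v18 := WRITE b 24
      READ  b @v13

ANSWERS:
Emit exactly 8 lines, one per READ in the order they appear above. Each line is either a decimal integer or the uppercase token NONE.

Answer: NONE
NONE
3
31
19
22
27
15

Derivation:
v1: WRITE b=23  (b history now [(1, 23)])
v2: WRITE c=3  (c history now [(2, 3)])
READ a @v2: history=[] -> no version <= 2 -> NONE
v3: WRITE c=8  (c history now [(2, 3), (3, 8)])
v4: WRITE a=27  (a history now [(4, 27)])
v5: WRITE b=31  (b history now [(1, 23), (5, 31)])
READ a @v2: history=[(4, 27)] -> no version <= 2 -> NONE
v6: WRITE c=12  (c history now [(2, 3), (3, 8), (6, 12)])
v7: WRITE a=22  (a history now [(4, 27), (7, 22)])
v8: WRITE b=7  (b history now [(1, 23), (5, 31), (8, 7)])
v9: WRITE a=19  (a history now [(4, 27), (7, 22), (9, 19)])
READ c @v2: history=[(2, 3), (3, 8), (6, 12)] -> pick v2 -> 3
v10: WRITE b=22  (b history now [(1, 23), (5, 31), (8, 7), (10, 22)])
v11: WRITE b=15  (b history now [(1, 23), (5, 31), (8, 7), (10, 22), (11, 15)])
READ b @v6: history=[(1, 23), (5, 31), (8, 7), (10, 22), (11, 15)] -> pick v5 -> 31
READ a @v9: history=[(4, 27), (7, 22), (9, 19)] -> pick v9 -> 19
v12: WRITE c=15  (c history now [(2, 3), (3, 8), (6, 12), (12, 15)])
v13: WRITE a=26  (a history now [(4, 27), (7, 22), (9, 19), (13, 26)])
v14: WRITE c=26  (c history now [(2, 3), (3, 8), (6, 12), (12, 15), (14, 26)])
v15: WRITE c=3  (c history now [(2, 3), (3, 8), (6, 12), (12, 15), (14, 26), (15, 3)])
v16: WRITE c=19  (c history now [(2, 3), (3, 8), (6, 12), (12, 15), (14, 26), (15, 3), (16, 19)])
READ b @v10: history=[(1, 23), (5, 31), (8, 7), (10, 22), (11, 15)] -> pick v10 -> 22
v17: WRITE c=29  (c history now [(2, 3), (3, 8), (6, 12), (12, 15), (14, 26), (15, 3), (16, 19), (17, 29)])
READ a @v6: history=[(4, 27), (7, 22), (9, 19), (13, 26)] -> pick v4 -> 27
v18: WRITE b=24  (b history now [(1, 23), (5, 31), (8, 7), (10, 22), (11, 15), (18, 24)])
READ b @v13: history=[(1, 23), (5, 31), (8, 7), (10, 22), (11, 15), (18, 24)] -> pick v11 -> 15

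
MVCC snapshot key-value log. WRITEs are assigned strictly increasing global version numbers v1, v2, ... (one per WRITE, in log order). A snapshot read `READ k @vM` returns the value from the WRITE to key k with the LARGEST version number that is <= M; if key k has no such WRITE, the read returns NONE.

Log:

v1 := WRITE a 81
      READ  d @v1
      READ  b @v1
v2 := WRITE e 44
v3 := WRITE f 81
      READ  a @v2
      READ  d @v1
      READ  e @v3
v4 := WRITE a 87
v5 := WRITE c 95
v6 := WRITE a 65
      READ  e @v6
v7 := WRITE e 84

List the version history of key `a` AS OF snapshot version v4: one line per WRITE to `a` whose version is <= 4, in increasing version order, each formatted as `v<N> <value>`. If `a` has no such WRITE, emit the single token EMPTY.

Answer: v1 81
v4 87

Derivation:
Scan writes for key=a with version <= 4:
  v1 WRITE a 81 -> keep
  v2 WRITE e 44 -> skip
  v3 WRITE f 81 -> skip
  v4 WRITE a 87 -> keep
  v5 WRITE c 95 -> skip
  v6 WRITE a 65 -> drop (> snap)
  v7 WRITE e 84 -> skip
Collected: [(1, 81), (4, 87)]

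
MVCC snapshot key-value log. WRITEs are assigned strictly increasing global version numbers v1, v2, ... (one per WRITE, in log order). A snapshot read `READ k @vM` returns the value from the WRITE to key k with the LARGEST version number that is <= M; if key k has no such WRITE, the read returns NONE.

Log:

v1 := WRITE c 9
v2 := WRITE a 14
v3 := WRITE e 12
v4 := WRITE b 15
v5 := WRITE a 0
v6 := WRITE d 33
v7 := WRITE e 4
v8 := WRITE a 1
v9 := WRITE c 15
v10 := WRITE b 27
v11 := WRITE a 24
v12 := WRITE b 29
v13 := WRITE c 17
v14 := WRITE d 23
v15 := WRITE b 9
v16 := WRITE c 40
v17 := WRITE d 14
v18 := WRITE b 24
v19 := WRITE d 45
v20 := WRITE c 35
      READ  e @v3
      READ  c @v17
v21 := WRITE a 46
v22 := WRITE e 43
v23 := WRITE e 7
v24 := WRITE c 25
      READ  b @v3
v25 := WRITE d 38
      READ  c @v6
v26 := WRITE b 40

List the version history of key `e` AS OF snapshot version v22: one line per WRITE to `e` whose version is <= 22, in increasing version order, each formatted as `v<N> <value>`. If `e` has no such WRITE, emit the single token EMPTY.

Answer: v3 12
v7 4
v22 43

Derivation:
Scan writes for key=e with version <= 22:
  v1 WRITE c 9 -> skip
  v2 WRITE a 14 -> skip
  v3 WRITE e 12 -> keep
  v4 WRITE b 15 -> skip
  v5 WRITE a 0 -> skip
  v6 WRITE d 33 -> skip
  v7 WRITE e 4 -> keep
  v8 WRITE a 1 -> skip
  v9 WRITE c 15 -> skip
  v10 WRITE b 27 -> skip
  v11 WRITE a 24 -> skip
  v12 WRITE b 29 -> skip
  v13 WRITE c 17 -> skip
  v14 WRITE d 23 -> skip
  v15 WRITE b 9 -> skip
  v16 WRITE c 40 -> skip
  v17 WRITE d 14 -> skip
  v18 WRITE b 24 -> skip
  v19 WRITE d 45 -> skip
  v20 WRITE c 35 -> skip
  v21 WRITE a 46 -> skip
  v22 WRITE e 43 -> keep
  v23 WRITE e 7 -> drop (> snap)
  v24 WRITE c 25 -> skip
  v25 WRITE d 38 -> skip
  v26 WRITE b 40 -> skip
Collected: [(3, 12), (7, 4), (22, 43)]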